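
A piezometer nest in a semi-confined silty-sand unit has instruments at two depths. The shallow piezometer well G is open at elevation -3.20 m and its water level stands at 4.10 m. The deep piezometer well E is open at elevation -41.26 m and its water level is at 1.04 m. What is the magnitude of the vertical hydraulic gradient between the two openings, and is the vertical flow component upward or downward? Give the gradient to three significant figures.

Total head at well G: h = 4.10 m (water level in the standpipe).
Total head at well E: h = 1.04 m.
Δh = h(well G) − h(well E) = 4.10 − 1.04 = 3.06 m.
Vertical separation Δz = -3.20 − (-41.26) = 38.06 m.
|i_v| = |Δh| / Δz = 3.06 / 38.06 = 0.0804.
Head is higher in the shallow piezometer, so vertical flow is downward (recharge condition).

|i_v| ≈ 0.0804; vertical flow is downward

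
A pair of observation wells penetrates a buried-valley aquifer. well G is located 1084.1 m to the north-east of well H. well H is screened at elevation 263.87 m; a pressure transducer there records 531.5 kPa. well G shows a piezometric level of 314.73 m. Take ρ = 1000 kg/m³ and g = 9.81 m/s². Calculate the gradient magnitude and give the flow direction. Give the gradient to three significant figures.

Pressure head at well H: ψ = P/(ρg) = 531.5×1000 / (1000 × 9.81) = 54.18 m.
Total head at well H: h = z + ψ = 263.87 + 54.18 = 318.05 m.
Total head at well G: h = 314.73 m (water level in the piezometer is the total head).
Head difference: h(well H) − h(well G) = 318.05 − 314.73 = 3.32 m.
Hydraulic gradient: i = |Δh| / L = 3.32 / 1084.1 = 0.00306.
Flow is from higher to lower head: from well H toward well G, i.e. toward the north-east.

i ≈ 0.00306; groundwater flows toward the north-east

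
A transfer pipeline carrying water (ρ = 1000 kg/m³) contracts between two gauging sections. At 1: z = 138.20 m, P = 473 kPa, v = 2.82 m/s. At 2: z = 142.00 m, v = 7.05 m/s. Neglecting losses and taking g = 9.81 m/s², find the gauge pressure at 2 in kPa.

Pressure head at 1: ψ₁ = P₁/(ρg) = 473×1000 / (1000 × 9.81) = 48.22 m.
Velocity heads: v₁²/2g = 2.82²/19.62 = 0.405 m; v₂²/2g = 7.05²/19.62 = 2.533 m.
Total head H = z₁ + ψ₁ + v₁²/2g = 138.20 + 48.22 + 0.405 = 186.82 m.
ψ₂ = H − z₂ − v₂²/2g = 186.82 − 142.00 − 2.533 = 42.29 m.
P₂ = ρgψ₂ = 1000 × 9.81 × 42.29 ≈ 415 kPa.

P₂ ≈ 415 kPa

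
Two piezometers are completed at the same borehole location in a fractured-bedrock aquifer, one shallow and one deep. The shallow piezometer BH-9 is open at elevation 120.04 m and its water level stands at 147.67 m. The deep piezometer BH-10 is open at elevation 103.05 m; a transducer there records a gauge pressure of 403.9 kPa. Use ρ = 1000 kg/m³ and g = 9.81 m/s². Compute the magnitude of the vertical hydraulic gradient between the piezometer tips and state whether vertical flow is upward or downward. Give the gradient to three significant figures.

Total head at BH-9: h = 147.67 m (water level in the standpipe).
Pressure head at BH-10: ψ = P/(ρg) = 403.9×1000 / (1000 × 9.81) = 41.17 m.
Total head at BH-10: h = z + ψ = 103.05 + 41.17 = 144.22 m.
Δh = h(BH-9) − h(BH-10) = 147.67 − 144.22 = 3.45 m.
Vertical separation Δz = 120.04 − 103.05 = 16.99 m.
|i_v| = |Δh| / Δz = 3.45 / 16.99 = 0.203.
Head is higher in the shallow piezometer, so vertical flow is downward (recharge condition).

|i_v| ≈ 0.203; vertical flow is downward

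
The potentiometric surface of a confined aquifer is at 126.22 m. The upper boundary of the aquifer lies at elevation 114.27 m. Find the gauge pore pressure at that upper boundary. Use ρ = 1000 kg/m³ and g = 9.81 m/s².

P ≈ 117 kPa

Pressure head at the aquifer top: ψ = h − z = 126.22 − 114.27 = 11.95 m.
P = ρgψ = 1000 × 9.81 × 11.95 = 117230 Pa ≈ 117 kPa.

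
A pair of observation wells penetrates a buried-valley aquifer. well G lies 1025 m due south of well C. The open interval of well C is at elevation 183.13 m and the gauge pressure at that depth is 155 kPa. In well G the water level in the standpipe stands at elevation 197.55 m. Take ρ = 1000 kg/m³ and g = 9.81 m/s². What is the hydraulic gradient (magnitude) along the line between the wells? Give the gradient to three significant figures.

Pressure head at well C: ψ = P/(ρg) = 155×1000 / (1000 × 9.81) = 15.80 m.
Total head at well C: h = z + ψ = 183.13 + 15.80 = 198.93 m.
Total head at well G: h = 197.55 m (water level in the piezometer is the total head).
Head difference: h(well C) − h(well G) = 198.93 − 197.55 = 1.38 m.
Hydraulic gradient: i = |Δh| / L = 1.38 / 1025 = 0.00135.

i ≈ 0.00135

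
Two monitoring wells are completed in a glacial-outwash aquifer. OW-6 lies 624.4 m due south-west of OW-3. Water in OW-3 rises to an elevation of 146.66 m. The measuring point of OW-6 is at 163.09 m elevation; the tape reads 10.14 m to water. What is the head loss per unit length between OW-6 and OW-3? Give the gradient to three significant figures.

i ≈ 0.0101 m/m

Total head at OW-3: h = 146.66 m (water level in the piezometer is the total head).
Total head at OW-6: h = 163.09 − 10.14 = 152.95 m.
Head difference: h(OW-3) − h(OW-6) = 146.66 − 152.95 = -6.29 m.
Hydraulic gradient: i = |Δh| / L = 6.29 / 624.4 = 0.0101.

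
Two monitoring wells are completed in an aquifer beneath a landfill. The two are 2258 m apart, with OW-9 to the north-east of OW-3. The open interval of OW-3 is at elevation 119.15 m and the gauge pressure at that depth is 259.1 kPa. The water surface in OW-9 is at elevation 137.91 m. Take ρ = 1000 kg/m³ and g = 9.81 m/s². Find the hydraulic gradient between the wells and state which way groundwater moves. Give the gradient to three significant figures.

i ≈ 0.00339; groundwater flows toward the north-east

Pressure head at OW-3: ψ = P/(ρg) = 259.1×1000 / (1000 × 9.81) = 26.41 m.
Total head at OW-3: h = z + ψ = 119.15 + 26.41 = 145.56 m.
Total head at OW-9: h = 137.91 m (water level in the piezometer is the total head).
Head difference: h(OW-3) − h(OW-9) = 145.56 − 137.91 = 7.65 m.
Hydraulic gradient: i = |Δh| / L = 7.65 / 2258 = 0.00339.
Flow is from higher to lower head: from OW-3 toward OW-9, i.e. toward the north-east.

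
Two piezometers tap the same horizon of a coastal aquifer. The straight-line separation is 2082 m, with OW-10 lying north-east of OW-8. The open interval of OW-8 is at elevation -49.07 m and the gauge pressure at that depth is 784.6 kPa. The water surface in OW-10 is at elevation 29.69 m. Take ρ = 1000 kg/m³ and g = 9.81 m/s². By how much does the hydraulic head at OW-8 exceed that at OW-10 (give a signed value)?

Pressure head at OW-8: ψ = P/(ρg) = 784.6×1000 / (1000 × 9.81) = 79.98 m.
Total head at OW-8: h = z + ψ = -49.07 + 79.98 = 30.91 m.
Total head at OW-10: h = 29.69 m (water level in the piezometer is the total head).
Head difference: h(OW-8) − h(OW-10) = 30.91 − 29.69 = 1.22 m.

Δh ≈ 1.22 m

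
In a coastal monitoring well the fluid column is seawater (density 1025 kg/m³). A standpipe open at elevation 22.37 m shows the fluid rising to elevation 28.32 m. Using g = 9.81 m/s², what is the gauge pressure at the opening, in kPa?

Pressure head ψ = h − z = 28.32 − 22.37 = 5.95 m.
P = ρgψ = 1025 × 9.81 × 5.95 = 59829 Pa ≈ 59.8 kPa.

P ≈ 59.8 kPa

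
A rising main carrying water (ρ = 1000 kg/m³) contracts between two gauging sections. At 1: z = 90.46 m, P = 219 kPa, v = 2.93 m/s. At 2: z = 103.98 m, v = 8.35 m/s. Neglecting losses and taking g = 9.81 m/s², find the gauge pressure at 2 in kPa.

P₂ ≈ 55.8 kPa

Pressure head at 1: ψ₁ = P₁/(ρg) = 219×1000 / (1000 × 9.81) = 22.32 m.
Velocity heads: v₁²/2g = 2.93²/19.62 = 0.438 m; v₂²/2g = 8.35²/19.62 = 3.554 m.
Total head H = z₁ + ψ₁ + v₁²/2g = 90.46 + 22.32 + 0.438 = 113.22 m.
ψ₂ = H − z₂ − v₂²/2g = 113.22 − 103.98 − 3.554 = 5.69 m.
P₂ = ρgψ₂ = 1000 × 9.81 × 5.69 ≈ 55.8 kPa.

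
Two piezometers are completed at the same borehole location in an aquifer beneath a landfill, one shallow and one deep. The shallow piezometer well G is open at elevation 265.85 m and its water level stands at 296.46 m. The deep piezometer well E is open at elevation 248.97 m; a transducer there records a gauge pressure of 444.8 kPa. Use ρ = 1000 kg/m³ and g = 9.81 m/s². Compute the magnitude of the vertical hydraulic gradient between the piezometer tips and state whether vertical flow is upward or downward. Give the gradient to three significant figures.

Total head at well G: h = 296.46 m (water level in the standpipe).
Pressure head at well E: ψ = P/(ρg) = 444.8×1000 / (1000 × 9.81) = 45.34 m.
Total head at well E: h = z + ψ = 248.97 + 45.34 = 294.31 m.
Δh = h(well G) − h(well E) = 296.46 − 294.31 = 2.15 m.
Vertical separation Δz = 265.85 − 248.97 = 16.88 m.
|i_v| = |Δh| / Δz = 2.15 / 16.88 = 0.127.
Head is higher in the shallow piezometer, so vertical flow is downward (recharge condition).

|i_v| ≈ 0.127; vertical flow is downward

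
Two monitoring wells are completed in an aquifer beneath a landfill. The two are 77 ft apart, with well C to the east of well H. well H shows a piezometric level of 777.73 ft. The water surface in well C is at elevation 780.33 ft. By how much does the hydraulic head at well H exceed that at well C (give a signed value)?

Δh ≈ -2.60 ft

Total head at well H: h = 777.73 ft (water level in the piezometer is the total head).
Total head at well C: h = 780.33 ft (water level in the piezometer is the total head).
Head difference: h(well H) − h(well C) = 777.73 − 780.33 = -2.60 ft.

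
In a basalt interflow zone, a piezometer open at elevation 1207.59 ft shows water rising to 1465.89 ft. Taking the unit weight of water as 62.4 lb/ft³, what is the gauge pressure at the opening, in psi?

P ≈ 112 psi

Pressure head ψ = h − z = 1465.89 − 1207.59 = 258.30 ft.
P = γ·ψ / 144 = 62.4 × 258.30 / 144 = 112 psi.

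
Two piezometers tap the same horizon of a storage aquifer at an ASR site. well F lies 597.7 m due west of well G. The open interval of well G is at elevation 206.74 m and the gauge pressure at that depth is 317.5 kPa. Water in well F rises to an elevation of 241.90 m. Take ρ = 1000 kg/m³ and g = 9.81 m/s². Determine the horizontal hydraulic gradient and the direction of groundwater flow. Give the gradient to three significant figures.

i ≈ 0.00468; groundwater flows toward the east

Pressure head at well G: ψ = P/(ρg) = 317.5×1000 / (1000 × 9.81) = 32.36 m.
Total head at well G: h = z + ψ = 206.74 + 32.36 = 239.10 m.
Total head at well F: h = 241.90 m (water level in the piezometer is the total head).
Head difference: h(well G) − h(well F) = 239.10 − 241.90 = -2.80 m.
Hydraulic gradient: i = |Δh| / L = 2.80 / 597.7 = 0.00468.
Flow is from higher to lower head: from well F toward well G, i.e. toward the east.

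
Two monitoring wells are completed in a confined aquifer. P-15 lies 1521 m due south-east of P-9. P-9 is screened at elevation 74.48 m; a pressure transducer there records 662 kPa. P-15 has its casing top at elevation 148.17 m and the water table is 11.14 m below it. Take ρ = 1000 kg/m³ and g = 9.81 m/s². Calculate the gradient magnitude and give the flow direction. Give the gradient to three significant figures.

i ≈ 0.00324; groundwater flows toward the south-east

Pressure head at P-9: ψ = P/(ρg) = 662×1000 / (1000 × 9.81) = 67.48 m.
Total head at P-9: h = z + ψ = 74.48 + 67.48 = 141.96 m.
Total head at P-15: h = 148.17 − 11.14 = 137.03 m.
Head difference: h(P-9) − h(P-15) = 141.96 − 137.03 = 4.93 m.
Hydraulic gradient: i = |Δh| / L = 4.93 / 1521 = 0.00324.
Flow is from higher to lower head: from P-9 toward P-15, i.e. toward the south-east.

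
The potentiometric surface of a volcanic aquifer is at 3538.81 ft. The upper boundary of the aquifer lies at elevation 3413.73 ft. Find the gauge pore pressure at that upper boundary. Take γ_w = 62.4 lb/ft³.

P ≈ 54.2 psi

Pressure head at the aquifer top: ψ = h − z = 3538.81 − 3413.73 = 125.08 ft.
P = γψ/144 = 62.4 × 125.08 / 144 = 54.2 psi.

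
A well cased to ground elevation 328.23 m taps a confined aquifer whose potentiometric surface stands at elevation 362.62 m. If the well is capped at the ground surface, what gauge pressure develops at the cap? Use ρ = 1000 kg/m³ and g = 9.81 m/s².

P ≈ 337 kPa

Head above the cap: Δh = 362.62 − 328.23 = 34.39 m.
P = ρgΔh = 1000 × 9.81 × 34.39 = 337366 Pa ≈ 337 kPa.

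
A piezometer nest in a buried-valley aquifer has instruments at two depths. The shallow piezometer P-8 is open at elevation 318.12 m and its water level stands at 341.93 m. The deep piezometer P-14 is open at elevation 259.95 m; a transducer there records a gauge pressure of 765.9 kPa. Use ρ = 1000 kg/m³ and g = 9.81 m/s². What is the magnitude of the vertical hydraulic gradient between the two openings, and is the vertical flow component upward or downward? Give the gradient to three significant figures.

|i_v| ≈ 0.0672; vertical flow is downward

Total head at P-8: h = 341.93 m (water level in the standpipe).
Pressure head at P-14: ψ = P/(ρg) = 765.9×1000 / (1000 × 9.81) = 78.07 m.
Total head at P-14: h = z + ψ = 259.95 + 78.07 = 338.02 m.
Δh = h(P-8) − h(P-14) = 341.93 − 338.02 = 3.91 m.
Vertical separation Δz = 318.12 − 259.95 = 58.17 m.
|i_v| = |Δh| / Δz = 3.91 / 58.17 = 0.0672.
Head is higher in the shallow piezometer, so vertical flow is downward (recharge condition).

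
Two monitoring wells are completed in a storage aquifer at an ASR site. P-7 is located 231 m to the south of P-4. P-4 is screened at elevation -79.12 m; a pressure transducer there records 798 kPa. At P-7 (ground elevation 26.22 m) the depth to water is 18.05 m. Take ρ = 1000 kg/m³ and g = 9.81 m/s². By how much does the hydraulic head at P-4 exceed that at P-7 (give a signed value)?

Δh ≈ -5.94 m

Pressure head at P-4: ψ = P/(ρg) = 798×1000 / (1000 × 9.81) = 81.35 m.
Total head at P-4: h = z + ψ = -79.12 + 81.35 = 2.23 m.
Total head at P-7: h = 26.22 − 18.05 = 8.17 m.
Head difference: h(P-4) − h(P-7) = 2.23 − 8.17 = -5.94 m.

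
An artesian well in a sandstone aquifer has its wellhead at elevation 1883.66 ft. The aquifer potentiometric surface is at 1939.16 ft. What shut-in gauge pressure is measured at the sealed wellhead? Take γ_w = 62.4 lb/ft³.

Head above the cap: Δh = 1939.16 − 1883.66 = 55.50 ft.
P = γΔh/144 = 62.4 × 55.50 / 144 = 24.0 psi.

P ≈ 24.0 psi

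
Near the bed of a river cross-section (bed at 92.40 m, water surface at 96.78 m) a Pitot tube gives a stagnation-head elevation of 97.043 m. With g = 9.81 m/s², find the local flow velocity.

Near the bed, under hydrostatic conditions, the piezometric head (z + ψ) equals the free-surface elevation, 96.78 m.
Velocity head = total − piezometric = 97.043 − 96.78 = 0.263 m.
v = √(2g·h_v) = √(2 × 9.81 × 0.263) = 2.27 m/s.

v ≈ 2.27 m/s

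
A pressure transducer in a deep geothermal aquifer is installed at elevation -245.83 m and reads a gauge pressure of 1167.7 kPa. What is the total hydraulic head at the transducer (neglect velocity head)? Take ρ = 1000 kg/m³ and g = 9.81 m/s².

h ≈ -126.80 m

ψ = P/(ρg) = 1167.7×1000 / (1000 × 9.81) = 119.03 m.
h = z + ψ = -245.83 + 119.03 = -126.80 m.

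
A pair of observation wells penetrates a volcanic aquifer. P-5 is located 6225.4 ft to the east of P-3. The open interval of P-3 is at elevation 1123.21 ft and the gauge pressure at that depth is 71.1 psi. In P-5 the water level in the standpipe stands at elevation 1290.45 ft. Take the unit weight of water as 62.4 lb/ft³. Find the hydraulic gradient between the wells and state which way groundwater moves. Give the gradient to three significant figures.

i ≈ 0.000508; groundwater flows toward the west

Pressure head at P-3: ψ = 144·P/γ = 144 × 71.1 / 62.4 = 164.08 ft.
Total head at P-3: h = z + ψ = 1123.21 + 164.08 = 1287.29 ft.
Total head at P-5: h = 1290.45 ft (water level in the piezometer is the total head).
Head difference: h(P-3) − h(P-5) = 1287.29 − 1290.45 = -3.16 ft.
Hydraulic gradient: i = |Δh| / L = 3.16 / 6225.4 = 0.000508.
Flow is from higher to lower head: from P-5 toward P-3, i.e. toward the west.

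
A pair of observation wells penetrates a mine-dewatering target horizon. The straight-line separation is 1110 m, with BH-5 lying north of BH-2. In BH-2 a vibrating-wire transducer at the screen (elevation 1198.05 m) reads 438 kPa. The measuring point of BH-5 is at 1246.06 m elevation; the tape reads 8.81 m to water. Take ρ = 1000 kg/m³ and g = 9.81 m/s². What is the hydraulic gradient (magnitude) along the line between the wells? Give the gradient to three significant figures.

i ≈ 0.00491

Pressure head at BH-2: ψ = P/(ρg) = 438×1000 / (1000 × 9.81) = 44.65 m.
Total head at BH-2: h = z + ψ = 1198.05 + 44.65 = 1242.70 m.
Total head at BH-5: h = 1246.06 − 8.81 = 1237.25 m.
Head difference: h(BH-2) − h(BH-5) = 1242.70 − 1237.25 = 5.45 m.
Hydraulic gradient: i = |Δh| / L = 5.45 / 1110 = 0.00491.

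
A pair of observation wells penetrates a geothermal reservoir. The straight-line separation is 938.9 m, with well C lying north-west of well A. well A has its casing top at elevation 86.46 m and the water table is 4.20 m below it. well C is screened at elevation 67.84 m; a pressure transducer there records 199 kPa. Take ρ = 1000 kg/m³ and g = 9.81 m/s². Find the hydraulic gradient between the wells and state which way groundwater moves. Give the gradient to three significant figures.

i ≈ 0.00625; groundwater flows toward the south-east

Total head at well A: h = 86.46 − 4.20 = 82.26 m.
Pressure head at well C: ψ = P/(ρg) = 199×1000 / (1000 × 9.81) = 20.29 m.
Total head at well C: h = z + ψ = 67.84 + 20.29 = 88.13 m.
Head difference: h(well A) − h(well C) = 82.26 − 88.13 = -5.87 m.
Hydraulic gradient: i = |Δh| / L = 5.87 / 938.9 = 0.00625.
Flow is from higher to lower head: from well C toward well A, i.e. toward the south-east.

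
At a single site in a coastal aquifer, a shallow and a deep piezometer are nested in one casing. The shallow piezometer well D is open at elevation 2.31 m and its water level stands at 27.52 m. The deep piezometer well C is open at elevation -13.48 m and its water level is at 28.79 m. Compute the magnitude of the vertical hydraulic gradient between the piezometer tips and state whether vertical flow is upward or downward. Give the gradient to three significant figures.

|i_v| ≈ 0.0804; vertical flow is upward

Total head at well D: h = 27.52 m (water level in the standpipe).
Total head at well C: h = 28.79 m.
Δh = h(well D) − h(well C) = 27.52 − 28.79 = -1.27 m.
Vertical separation Δz = 2.31 − (-13.48) = 15.79 m.
|i_v| = |Δh| / Δz = 1.27 / 15.79 = 0.0804.
Head is higher in the deep piezometer, so vertical flow is upward (discharge condition).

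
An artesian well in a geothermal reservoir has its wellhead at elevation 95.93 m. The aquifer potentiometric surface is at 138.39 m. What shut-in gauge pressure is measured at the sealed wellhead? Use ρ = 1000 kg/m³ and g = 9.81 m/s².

Head above the cap: Δh = 138.39 − 95.93 = 42.46 m.
P = ρgΔh = 1000 × 9.81 × 42.46 = 416533 Pa ≈ 417 kPa.

P ≈ 417 kPa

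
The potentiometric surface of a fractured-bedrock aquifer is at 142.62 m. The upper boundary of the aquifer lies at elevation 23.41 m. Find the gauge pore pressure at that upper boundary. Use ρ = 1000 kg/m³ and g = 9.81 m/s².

Pressure head at the aquifer top: ψ = h − z = 142.62 − 23.41 = 119.21 m.
P = ρgψ = 1000 × 9.81 × 119.21 = 1169450 Pa ≈ 1170 kPa.

P ≈ 1170 kPa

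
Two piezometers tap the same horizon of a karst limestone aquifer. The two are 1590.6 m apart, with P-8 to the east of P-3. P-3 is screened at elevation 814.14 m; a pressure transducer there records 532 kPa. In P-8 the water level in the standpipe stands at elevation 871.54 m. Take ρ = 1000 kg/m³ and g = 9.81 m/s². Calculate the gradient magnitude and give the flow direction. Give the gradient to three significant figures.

Pressure head at P-3: ψ = P/(ρg) = 532×1000 / (1000 × 9.81) = 54.23 m.
Total head at P-3: h = z + ψ = 814.14 + 54.23 = 868.37 m.
Total head at P-8: h = 871.54 m (water level in the piezometer is the total head).
Head difference: h(P-3) − h(P-8) = 868.37 − 871.54 = -3.17 m.
Hydraulic gradient: i = |Δh| / L = 3.17 / 1590.6 = 0.00199.
Flow is from higher to lower head: from P-8 toward P-3, i.e. toward the west.

i ≈ 0.00199; groundwater flows toward the west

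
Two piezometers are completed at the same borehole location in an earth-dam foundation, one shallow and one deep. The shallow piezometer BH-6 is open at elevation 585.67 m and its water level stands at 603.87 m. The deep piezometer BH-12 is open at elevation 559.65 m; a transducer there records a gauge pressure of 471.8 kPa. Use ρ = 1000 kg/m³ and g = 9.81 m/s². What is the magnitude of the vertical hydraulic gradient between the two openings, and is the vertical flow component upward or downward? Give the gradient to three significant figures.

|i_v| ≈ 0.149; vertical flow is upward

Total head at BH-6: h = 603.87 m (water level in the standpipe).
Pressure head at BH-12: ψ = P/(ρg) = 471.8×1000 / (1000 × 9.81) = 48.09 m.
Total head at BH-12: h = z + ψ = 559.65 + 48.09 = 607.74 m.
Δh = h(BH-6) − h(BH-12) = 603.87 − 607.74 = -3.87 m.
Vertical separation Δz = 585.67 − 559.65 = 26.02 m.
|i_v| = |Δh| / Δz = 3.87 / 26.02 = 0.149.
Head is higher in the deep piezometer, so vertical flow is upward (discharge condition).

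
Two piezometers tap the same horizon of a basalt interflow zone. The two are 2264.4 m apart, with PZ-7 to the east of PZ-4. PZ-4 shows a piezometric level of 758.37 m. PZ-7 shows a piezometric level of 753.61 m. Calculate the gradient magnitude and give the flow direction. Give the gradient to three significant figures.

i ≈ 0.00210; groundwater flows toward the east

Total head at PZ-4: h = 758.37 m (water level in the piezometer is the total head).
Total head at PZ-7: h = 753.61 m (water level in the piezometer is the total head).
Head difference: h(PZ-4) − h(PZ-7) = 758.37 − 753.61 = 4.76 m.
Hydraulic gradient: i = |Δh| / L = 4.76 / 2264.4 = 0.00210.
Flow is from higher to lower head: from PZ-4 toward PZ-7, i.e. toward the east.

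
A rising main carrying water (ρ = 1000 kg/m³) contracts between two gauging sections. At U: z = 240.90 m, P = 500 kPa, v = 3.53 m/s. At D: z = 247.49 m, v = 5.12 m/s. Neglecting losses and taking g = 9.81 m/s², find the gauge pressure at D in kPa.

P₂ ≈ 428 kPa

Pressure head at U: ψ₁ = P₁/(ρg) = 500×1000 / (1000 × 9.81) = 50.97 m.
Velocity heads: v₁²/2g = 3.53²/19.62 = 0.635 m; v₂²/2g = 5.12²/19.62 = 1.336 m.
Total head H = z₁ + ψ₁ + v₁²/2g = 240.90 + 50.97 + 0.635 = 292.50 m.
ψ₂ = H − z₂ − v₂²/2g = 292.50 − 247.49 − 1.336 = 43.67 m.
P₂ = ρgψ₂ = 1000 × 9.81 × 43.67 ≈ 428 kPa.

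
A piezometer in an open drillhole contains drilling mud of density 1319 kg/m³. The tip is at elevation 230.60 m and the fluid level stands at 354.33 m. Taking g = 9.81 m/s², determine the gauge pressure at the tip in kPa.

Pressure head ψ = h − z = 354.33 − 230.60 = 123.73 m.
P = ρgψ = 1319 × 9.81 × 123.73 = 1600991 Pa ≈ 1600 kPa.

P ≈ 1600 kPa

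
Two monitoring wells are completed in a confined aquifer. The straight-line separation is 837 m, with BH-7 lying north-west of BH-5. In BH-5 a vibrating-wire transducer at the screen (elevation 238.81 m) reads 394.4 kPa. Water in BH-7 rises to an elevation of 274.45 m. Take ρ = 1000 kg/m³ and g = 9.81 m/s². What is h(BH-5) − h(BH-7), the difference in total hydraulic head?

Pressure head at BH-5: ψ = P/(ρg) = 394.4×1000 / (1000 × 9.81) = 40.20 m.
Total head at BH-5: h = z + ψ = 238.81 + 40.20 = 279.01 m.
Total head at BH-7: h = 274.45 m (water level in the piezometer is the total head).
Head difference: h(BH-5) − h(BH-7) = 279.01 − 274.45 = 4.56 m.

Δh ≈ 4.56 m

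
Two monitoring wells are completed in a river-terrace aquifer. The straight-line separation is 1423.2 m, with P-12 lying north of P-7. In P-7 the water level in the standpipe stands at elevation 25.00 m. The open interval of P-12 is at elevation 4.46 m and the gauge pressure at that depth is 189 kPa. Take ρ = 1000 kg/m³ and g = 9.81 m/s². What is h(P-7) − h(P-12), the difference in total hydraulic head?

Total head at P-7: h = 25.00 m (water level in the piezometer is the total head).
Pressure head at P-12: ψ = P/(ρg) = 189×1000 / (1000 × 9.81) = 19.27 m.
Total head at P-12: h = z + ψ = 4.46 + 19.27 = 23.73 m.
Head difference: h(P-7) − h(P-12) = 25.00 − 23.73 = 1.27 m.

Δh ≈ 1.27 m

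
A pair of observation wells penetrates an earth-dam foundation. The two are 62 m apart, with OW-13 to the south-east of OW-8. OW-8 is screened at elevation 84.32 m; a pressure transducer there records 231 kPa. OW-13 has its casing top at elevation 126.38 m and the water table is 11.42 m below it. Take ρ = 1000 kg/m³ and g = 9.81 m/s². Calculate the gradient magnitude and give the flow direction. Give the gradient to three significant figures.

i ≈ 0.114; groundwater flows toward the north-west

Pressure head at OW-8: ψ = P/(ρg) = 231×1000 / (1000 × 9.81) = 23.55 m.
Total head at OW-8: h = z + ψ = 84.32 + 23.55 = 107.87 m.
Total head at OW-13: h = 126.38 − 11.42 = 114.96 m.
Head difference: h(OW-8) − h(OW-13) = 107.87 − 114.96 = -7.09 m.
Hydraulic gradient: i = |Δh| / L = 7.09 / 62 = 0.114.
Flow is from higher to lower head: from OW-13 toward OW-8, i.e. toward the north-west.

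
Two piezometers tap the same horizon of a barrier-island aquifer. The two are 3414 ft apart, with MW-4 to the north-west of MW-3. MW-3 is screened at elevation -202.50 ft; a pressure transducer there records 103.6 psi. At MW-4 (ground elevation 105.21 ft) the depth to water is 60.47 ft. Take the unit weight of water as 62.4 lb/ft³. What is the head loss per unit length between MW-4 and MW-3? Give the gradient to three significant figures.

i ≈ 0.00239 ft/ft

Pressure head at MW-3: ψ = 144·P/γ = 144 × 103.6 / 62.4 = 239.08 ft.
Total head at MW-3: h = z + ψ = -202.50 + 239.08 = 36.58 ft.
Total head at MW-4: h = 105.21 − 60.47 = 44.74 ft.
Head difference: h(MW-3) − h(MW-4) = 36.58 − 44.74 = -8.16 ft.
Hydraulic gradient: i = |Δh| / L = 8.16 / 3414 = 0.00239.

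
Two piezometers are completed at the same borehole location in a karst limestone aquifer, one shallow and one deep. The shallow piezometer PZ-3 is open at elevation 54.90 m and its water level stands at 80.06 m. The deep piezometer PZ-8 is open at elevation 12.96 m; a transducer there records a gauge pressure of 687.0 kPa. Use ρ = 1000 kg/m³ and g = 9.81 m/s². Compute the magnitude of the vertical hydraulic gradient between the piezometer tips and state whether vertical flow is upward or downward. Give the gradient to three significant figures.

|i_v| ≈ 0.0699; vertical flow is upward

Total head at PZ-3: h = 80.06 m (water level in the standpipe).
Pressure head at PZ-8: ψ = P/(ρg) = 687.0×1000 / (1000 × 9.81) = 70.03 m.
Total head at PZ-8: h = z + ψ = 12.96 + 70.03 = 82.99 m.
Δh = h(PZ-3) − h(PZ-8) = 80.06 − 82.99 = -2.93 m.
Vertical separation Δz = 54.90 − 12.96 = 41.94 m.
|i_v| = |Δh| / Δz = 2.93 / 41.94 = 0.0699.
Head is higher in the deep piezometer, so vertical flow is upward (discharge condition).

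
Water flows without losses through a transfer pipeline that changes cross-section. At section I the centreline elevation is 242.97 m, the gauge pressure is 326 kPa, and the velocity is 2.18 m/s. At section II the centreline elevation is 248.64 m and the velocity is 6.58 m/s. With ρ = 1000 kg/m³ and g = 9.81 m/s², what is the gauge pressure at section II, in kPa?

Pressure head at I: ψ₁ = P₁/(ρg) = 326×1000 / (1000 × 9.81) = 33.23 m.
Velocity heads: v₁²/2g = 2.18²/19.62 = 0.242 m; v₂²/2g = 6.58²/19.62 = 2.207 m.
Total head H = z₁ + ψ₁ + v₁²/2g = 242.97 + 33.23 + 0.242 = 276.44 m.
ψ₂ = H − z₂ − v₂²/2g = 276.44 − 248.64 − 2.207 = 25.59 m.
P₂ = ρgψ₂ = 1000 × 9.81 × 25.59 ≈ 251 kPa.

P₂ ≈ 251 kPa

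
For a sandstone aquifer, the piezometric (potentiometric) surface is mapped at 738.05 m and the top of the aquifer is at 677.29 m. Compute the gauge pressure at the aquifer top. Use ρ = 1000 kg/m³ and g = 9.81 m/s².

P ≈ 596 kPa

Pressure head at the aquifer top: ψ = h − z = 738.05 − 677.29 = 60.76 m.
P = ρgψ = 1000 × 9.81 × 60.76 = 596056 Pa ≈ 596 kPa.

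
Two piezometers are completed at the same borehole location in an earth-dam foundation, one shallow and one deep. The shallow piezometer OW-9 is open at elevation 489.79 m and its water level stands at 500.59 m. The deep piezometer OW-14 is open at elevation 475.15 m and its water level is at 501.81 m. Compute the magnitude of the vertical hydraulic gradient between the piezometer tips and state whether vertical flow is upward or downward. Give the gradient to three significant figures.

Total head at OW-9: h = 500.59 m (water level in the standpipe).
Total head at OW-14: h = 501.81 m.
Δh = h(OW-9) − h(OW-14) = 500.59 − 501.81 = -1.22 m.
Vertical separation Δz = 489.79 − 475.15 = 14.64 m.
|i_v| = |Δh| / Δz = 1.22 / 14.64 = 0.0833.
Head is higher in the deep piezometer, so vertical flow is upward (discharge condition).

|i_v| ≈ 0.0833; vertical flow is upward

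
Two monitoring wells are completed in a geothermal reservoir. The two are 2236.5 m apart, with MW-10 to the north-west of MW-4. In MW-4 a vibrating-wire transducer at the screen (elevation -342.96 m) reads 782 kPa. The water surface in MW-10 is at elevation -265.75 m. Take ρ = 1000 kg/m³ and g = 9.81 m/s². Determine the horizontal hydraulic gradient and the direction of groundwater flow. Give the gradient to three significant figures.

i ≈ 0.00112; groundwater flows toward the north-west

Pressure head at MW-4: ψ = P/(ρg) = 782×1000 / (1000 × 9.81) = 79.71 m.
Total head at MW-4: h = z + ψ = -342.96 + 79.71 = -263.25 m.
Total head at MW-10: h = -265.75 m (water level in the piezometer is the total head).
Head difference: h(MW-4) − h(MW-10) = -263.25 − (-265.75) = 2.50 m.
Hydraulic gradient: i = |Δh| / L = 2.50 / 2236.5 = 0.00112.
Flow is from higher to lower head: from MW-4 toward MW-10, i.e. toward the north-west.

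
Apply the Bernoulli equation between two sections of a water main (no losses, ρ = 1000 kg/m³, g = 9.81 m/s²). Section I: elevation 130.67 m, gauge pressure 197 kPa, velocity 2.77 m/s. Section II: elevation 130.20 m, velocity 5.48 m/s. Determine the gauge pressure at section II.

Pressure head at I: ψ₁ = P₁/(ρg) = 197×1000 / (1000 × 9.81) = 20.08 m.
Velocity heads: v₁²/2g = 2.77²/19.62 = 0.391 m; v₂²/2g = 5.48²/19.62 = 1.531 m.
Total head H = z₁ + ψ₁ + v₁²/2g = 130.67 + 20.08 + 0.391 = 151.14 m.
ψ₂ = H − z₂ − v₂²/2g = 151.14 − 130.20 − 1.531 = 19.41 m.
P₂ = ρgψ₂ = 1000 × 9.81 × 19.41 ≈ 190 kPa.

P₂ ≈ 190 kPa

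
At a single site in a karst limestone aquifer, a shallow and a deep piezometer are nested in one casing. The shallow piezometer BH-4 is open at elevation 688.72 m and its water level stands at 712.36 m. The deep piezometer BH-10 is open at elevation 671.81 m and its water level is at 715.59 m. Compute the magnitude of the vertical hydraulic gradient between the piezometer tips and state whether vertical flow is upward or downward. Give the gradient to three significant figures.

Total head at BH-4: h = 712.36 m (water level in the standpipe).
Total head at BH-10: h = 715.59 m.
Δh = h(BH-4) − h(BH-10) = 712.36 − 715.59 = -3.23 m.
Vertical separation Δz = 688.72 − 671.81 = 16.91 m.
|i_v| = |Δh| / Δz = 3.23 / 16.91 = 0.191.
Head is higher in the deep piezometer, so vertical flow is upward (discharge condition).

|i_v| ≈ 0.191; vertical flow is upward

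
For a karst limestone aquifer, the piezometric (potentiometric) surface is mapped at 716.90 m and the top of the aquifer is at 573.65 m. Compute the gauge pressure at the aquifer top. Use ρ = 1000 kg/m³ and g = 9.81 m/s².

Pressure head at the aquifer top: ψ = h − z = 716.90 − 573.65 = 143.25 m.
P = ρgψ = 1000 × 9.81 × 143.25 = 1405282 Pa ≈ 1410 kPa.

P ≈ 1410 kPa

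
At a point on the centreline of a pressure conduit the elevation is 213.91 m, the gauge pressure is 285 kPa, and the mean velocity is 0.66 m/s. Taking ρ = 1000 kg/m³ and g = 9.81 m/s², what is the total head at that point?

h ≈ 242.98 m

Pressure head ψ = P/(ρg) = 285×1000 / (1000 × 9.81) = 29.05 m.
Velocity head = v²/(2g) = 0.66² / (2 × 9.81) = 0.022 m.
h = z + ψ + v²/(2g) = 213.91 + 29.05 + 0.022 = 242.98 m.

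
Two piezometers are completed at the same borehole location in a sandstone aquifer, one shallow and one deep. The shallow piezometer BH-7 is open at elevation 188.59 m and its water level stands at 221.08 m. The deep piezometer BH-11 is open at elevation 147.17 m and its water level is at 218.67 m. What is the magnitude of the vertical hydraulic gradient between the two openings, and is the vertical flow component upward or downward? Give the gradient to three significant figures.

Total head at BH-7: h = 221.08 m (water level in the standpipe).
Total head at BH-11: h = 218.67 m.
Δh = h(BH-7) − h(BH-11) = 221.08 − 218.67 = 2.41 m.
Vertical separation Δz = 188.59 − 147.17 = 41.42 m.
|i_v| = |Δh| / Δz = 2.41 / 41.42 = 0.0582.
Head is higher in the shallow piezometer, so vertical flow is downward (recharge condition).

|i_v| ≈ 0.0582; vertical flow is downward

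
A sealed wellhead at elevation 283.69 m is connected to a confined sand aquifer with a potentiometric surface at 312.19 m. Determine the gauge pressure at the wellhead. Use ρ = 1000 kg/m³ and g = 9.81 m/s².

Head above the cap: Δh = 312.19 − 283.69 = 28.50 m.
P = ρgΔh = 1000 × 9.81 × 28.50 = 279585 Pa ≈ 280 kPa.

P ≈ 280 kPa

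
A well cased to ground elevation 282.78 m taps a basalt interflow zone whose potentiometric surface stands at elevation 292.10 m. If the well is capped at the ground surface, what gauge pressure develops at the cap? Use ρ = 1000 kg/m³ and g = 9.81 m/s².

P ≈ 91.4 kPa

Head above the cap: Δh = 292.10 − 282.78 = 9.32 m.
P = ρgΔh = 1000 × 9.81 × 9.32 = 91429 Pa ≈ 91.4 kPa.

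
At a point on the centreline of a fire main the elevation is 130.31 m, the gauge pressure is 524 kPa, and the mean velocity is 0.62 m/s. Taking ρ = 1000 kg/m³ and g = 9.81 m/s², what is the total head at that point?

h ≈ 183.74 m

Pressure head ψ = P/(ρg) = 524×1000 / (1000 × 9.81) = 53.41 m.
Velocity head = v²/(2g) = 0.62² / (2 × 9.81) = 0.020 m.
h = z + ψ + v²/(2g) = 130.31 + 53.41 + 0.020 = 183.74 m.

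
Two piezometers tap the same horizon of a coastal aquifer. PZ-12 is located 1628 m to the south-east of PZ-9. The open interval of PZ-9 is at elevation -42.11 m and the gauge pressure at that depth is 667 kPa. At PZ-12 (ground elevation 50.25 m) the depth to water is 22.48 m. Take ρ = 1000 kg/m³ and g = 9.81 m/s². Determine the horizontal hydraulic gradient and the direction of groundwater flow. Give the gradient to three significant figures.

Pressure head at PZ-9: ψ = P/(ρg) = 667×1000 / (1000 × 9.81) = 67.99 m.
Total head at PZ-9: h = z + ψ = -42.11 + 67.99 = 25.88 m.
Total head at PZ-12: h = 50.25 − 22.48 = 27.77 m.
Head difference: h(PZ-9) − h(PZ-12) = 25.88 − 27.77 = -1.89 m.
Hydraulic gradient: i = |Δh| / L = 1.89 / 1628 = 0.00116.
Flow is from higher to lower head: from PZ-12 toward PZ-9, i.e. toward the north-west.

i ≈ 0.00116; groundwater flows toward the north-west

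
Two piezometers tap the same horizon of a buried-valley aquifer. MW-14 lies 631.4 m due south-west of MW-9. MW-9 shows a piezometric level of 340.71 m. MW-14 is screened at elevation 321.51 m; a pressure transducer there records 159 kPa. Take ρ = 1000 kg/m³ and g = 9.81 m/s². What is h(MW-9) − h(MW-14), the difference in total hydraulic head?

Δh ≈ 2.99 m

Total head at MW-9: h = 340.71 m (water level in the piezometer is the total head).
Pressure head at MW-14: ψ = P/(ρg) = 159×1000 / (1000 × 9.81) = 16.21 m.
Total head at MW-14: h = z + ψ = 321.51 + 16.21 = 337.72 m.
Head difference: h(MW-9) − h(MW-14) = 340.71 − 337.72 = 2.99 m.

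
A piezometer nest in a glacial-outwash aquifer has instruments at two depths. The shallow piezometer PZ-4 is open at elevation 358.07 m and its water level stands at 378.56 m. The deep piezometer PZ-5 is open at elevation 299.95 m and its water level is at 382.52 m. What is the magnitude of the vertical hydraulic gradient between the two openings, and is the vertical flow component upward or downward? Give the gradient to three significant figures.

|i_v| ≈ 0.0681; vertical flow is upward

Total head at PZ-4: h = 378.56 m (water level in the standpipe).
Total head at PZ-5: h = 382.52 m.
Δh = h(PZ-4) − h(PZ-5) = 378.56 − 382.52 = -3.96 m.
Vertical separation Δz = 358.07 − 299.95 = 58.12 m.
|i_v| = |Δh| / Δz = 3.96 / 58.12 = 0.0681.
Head is higher in the deep piezometer, so vertical flow is upward (discharge condition).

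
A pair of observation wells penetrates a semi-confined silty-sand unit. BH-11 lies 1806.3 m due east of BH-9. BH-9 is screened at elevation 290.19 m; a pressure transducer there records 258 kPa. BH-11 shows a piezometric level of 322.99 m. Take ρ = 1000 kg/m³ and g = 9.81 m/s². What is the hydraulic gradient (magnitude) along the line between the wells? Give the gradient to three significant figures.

Pressure head at BH-9: ψ = P/(ρg) = 258×1000 / (1000 × 9.81) = 26.30 m.
Total head at BH-9: h = z + ψ = 290.19 + 26.30 = 316.49 m.
Total head at BH-11: h = 322.99 m (water level in the piezometer is the total head).
Head difference: h(BH-9) − h(BH-11) = 316.49 − 322.99 = -6.50 m.
Hydraulic gradient: i = |Δh| / L = 6.50 / 1806.3 = 0.00360.

i ≈ 0.00360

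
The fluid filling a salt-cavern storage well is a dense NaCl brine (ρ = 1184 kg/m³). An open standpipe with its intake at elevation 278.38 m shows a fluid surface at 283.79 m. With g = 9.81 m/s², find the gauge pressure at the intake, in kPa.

Pressure head ψ = h − z = 283.79 − 278.38 = 5.41 m.
P = ρgψ = 1184 × 9.81 × 5.41 = 62837 Pa ≈ 62.8 kPa.

P ≈ 62.8 kPa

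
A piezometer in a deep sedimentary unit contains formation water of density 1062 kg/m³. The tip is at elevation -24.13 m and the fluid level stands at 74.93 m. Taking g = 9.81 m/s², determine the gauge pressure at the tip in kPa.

P ≈ 1030 kPa

Pressure head ψ = h − z = 74.93 − (-24.13) = 99.06 m.
P = ρgψ = 1062 × 9.81 × 99.06 = 1032029 Pa ≈ 1030 kPa.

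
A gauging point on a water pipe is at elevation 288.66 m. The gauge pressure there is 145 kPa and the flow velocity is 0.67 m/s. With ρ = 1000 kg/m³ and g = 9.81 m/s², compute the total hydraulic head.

Pressure head ψ = P/(ρg) = 145×1000 / (1000 × 9.81) = 14.78 m.
Velocity head = v²/(2g) = 0.67² / (2 × 9.81) = 0.023 m.
h = z + ψ + v²/(2g) = 288.66 + 14.78 + 0.023 = 303.46 m.

h ≈ 303.46 m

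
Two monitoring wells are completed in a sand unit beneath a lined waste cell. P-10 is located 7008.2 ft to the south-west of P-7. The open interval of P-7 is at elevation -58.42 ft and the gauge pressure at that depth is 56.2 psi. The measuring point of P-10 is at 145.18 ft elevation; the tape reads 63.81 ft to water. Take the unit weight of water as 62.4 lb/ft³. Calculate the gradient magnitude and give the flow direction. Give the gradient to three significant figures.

i ≈ 0.00144; groundwater flows toward the north-east

Pressure head at P-7: ψ = 144·P/γ = 144 × 56.2 / 62.4 = 129.69 ft.
Total head at P-7: h = z + ψ = -58.42 + 129.69 = 71.27 ft.
Total head at P-10: h = 145.18 − 63.81 = 81.37 ft.
Head difference: h(P-7) − h(P-10) = 71.27 − 81.37 = -10.10 ft.
Hydraulic gradient: i = |Δh| / L = 10.10 / 7008.2 = 0.00144.
Flow is from higher to lower head: from P-10 toward P-7, i.e. toward the north-east.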